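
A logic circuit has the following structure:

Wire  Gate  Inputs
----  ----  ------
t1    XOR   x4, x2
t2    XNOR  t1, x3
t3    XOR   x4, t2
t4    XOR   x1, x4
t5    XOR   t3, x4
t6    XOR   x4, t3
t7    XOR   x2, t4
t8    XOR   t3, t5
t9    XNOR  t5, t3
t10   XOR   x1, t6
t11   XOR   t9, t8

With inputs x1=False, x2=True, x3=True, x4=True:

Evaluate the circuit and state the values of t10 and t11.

t1 = x4 XOR x2 = True XOR True = False
t2 = t1 XNOR x3 = False XNOR True = False
t3 = x4 XOR t2 = True XOR False = True
t5 = t3 XOR x4 = True XOR True = False
t6 = x4 XOR t3 = True XOR True = False
t8 = t3 XOR t5 = True XOR False = True
t9 = t5 XNOR t3 = False XNOR True = False
t10 = x1 XOR t6 = False XOR False = False
t11 = t9 XOR t8 = False XOR True = True

t10 = False; t11 = True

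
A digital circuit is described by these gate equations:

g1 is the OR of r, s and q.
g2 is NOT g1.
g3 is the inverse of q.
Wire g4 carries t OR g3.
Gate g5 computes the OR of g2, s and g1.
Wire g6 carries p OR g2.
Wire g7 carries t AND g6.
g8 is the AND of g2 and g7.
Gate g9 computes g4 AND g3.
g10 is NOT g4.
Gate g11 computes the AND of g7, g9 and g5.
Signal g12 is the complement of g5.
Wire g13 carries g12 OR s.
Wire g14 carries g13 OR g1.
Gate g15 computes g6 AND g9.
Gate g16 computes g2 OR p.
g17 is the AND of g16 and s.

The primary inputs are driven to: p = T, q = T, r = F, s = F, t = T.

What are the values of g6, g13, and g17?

g6 = T; g13 = F; g17 = F

g1 = r OR s OR q = F OR F OR T = T
g2 = NOT g1 = NOT T = F
g5 = g2 OR s OR g1 = F OR F OR T = T
g6 = p OR g2 = T OR F = T
g12 = NOT g5 = NOT T = F
g13 = g12 OR s = F OR F = F
g16 = g2 OR p = F OR T = T
g17 = g16 AND s = T AND F = F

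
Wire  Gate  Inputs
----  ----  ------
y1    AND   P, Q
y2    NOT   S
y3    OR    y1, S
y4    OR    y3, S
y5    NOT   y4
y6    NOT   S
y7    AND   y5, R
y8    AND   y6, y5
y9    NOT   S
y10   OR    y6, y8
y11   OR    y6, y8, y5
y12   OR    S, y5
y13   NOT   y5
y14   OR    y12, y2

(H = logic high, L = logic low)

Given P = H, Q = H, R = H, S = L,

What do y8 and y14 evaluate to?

y1 = P AND Q = H AND H = H
y2 = NOT S = NOT L = H
y3 = y1 OR S = H OR L = H
y4 = y3 OR S = H OR L = H
y5 = NOT y4 = NOT H = L
y6 = NOT S = NOT L = H
y8 = y6 AND y5 = H AND L = L
y12 = S OR y5 = L OR L = L
y14 = y12 OR y2 = L OR H = H

y8 = L, y14 = H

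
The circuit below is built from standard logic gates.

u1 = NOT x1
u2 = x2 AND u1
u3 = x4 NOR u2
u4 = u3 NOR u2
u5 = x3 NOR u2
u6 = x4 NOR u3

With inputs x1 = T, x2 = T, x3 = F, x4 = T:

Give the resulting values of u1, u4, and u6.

u1 = F  u4 = T  u6 = F

u1 = NOT x1 = NOT T = F
u2 = x2 AND u1 = T AND F = F
u3 = x4 NOR u2 = T NOR F = F
u4 = u3 NOR u2 = F NOR F = T
u6 = x4 NOR u3 = T NOR F = F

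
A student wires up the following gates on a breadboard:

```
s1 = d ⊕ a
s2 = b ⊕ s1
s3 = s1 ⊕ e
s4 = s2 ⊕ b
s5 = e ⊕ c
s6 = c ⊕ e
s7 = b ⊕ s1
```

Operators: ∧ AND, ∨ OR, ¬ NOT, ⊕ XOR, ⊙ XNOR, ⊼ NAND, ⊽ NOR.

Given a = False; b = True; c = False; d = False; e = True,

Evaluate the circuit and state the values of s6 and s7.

s6 = True  s7 = True

s1 = d XOR a = False XOR False = False
s6 = c XOR e = False XOR True = True
s7 = b XOR s1 = True XOR False = True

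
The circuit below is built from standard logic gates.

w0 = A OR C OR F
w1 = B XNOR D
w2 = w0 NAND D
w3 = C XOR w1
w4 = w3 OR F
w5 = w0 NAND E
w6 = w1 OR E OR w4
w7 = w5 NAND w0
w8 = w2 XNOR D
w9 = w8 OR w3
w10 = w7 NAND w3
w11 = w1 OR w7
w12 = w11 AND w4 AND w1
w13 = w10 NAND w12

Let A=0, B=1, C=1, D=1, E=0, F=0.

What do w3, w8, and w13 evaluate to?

w3 = 0, w8 = 0, w13 = 1

w0 = A OR C OR F = 0 OR 1 OR 0 = 1
w1 = B XNOR D = 1 XNOR 1 = 1
w2 = w0 NAND D = 1 NAND 1 = 0
w3 = C XOR w1 = 1 XOR 1 = 0
w4 = w3 OR F = 0 OR 0 = 0
w5 = w0 NAND E = 1 NAND 0 = 1
w7 = w5 NAND w0 = 1 NAND 1 = 0
w8 = w2 XNOR D = 0 XNOR 1 = 0
w10 = w7 NAND w3 = 0 NAND 0 = 1
w11 = w1 OR w7 = 1 OR 0 = 1
w12 = w11 AND w4 AND w1 = 1 AND 0 AND 1 = 0
w13 = w10 NAND w12 = 1 NAND 0 = 1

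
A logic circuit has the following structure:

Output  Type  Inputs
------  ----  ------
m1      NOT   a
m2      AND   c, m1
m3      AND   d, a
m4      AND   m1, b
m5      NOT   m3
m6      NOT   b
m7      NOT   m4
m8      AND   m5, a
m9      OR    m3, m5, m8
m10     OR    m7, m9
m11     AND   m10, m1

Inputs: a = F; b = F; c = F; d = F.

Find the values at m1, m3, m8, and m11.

m1 = T; m3 = F; m8 = F; m11 = T

m1 = NOT a = NOT F = T
m3 = d AND a = F AND F = F
m4 = m1 AND b = T AND F = F
m5 = NOT m3 = NOT F = T
m7 = NOT m4 = NOT F = T
m8 = m5 AND a = T AND F = F
m9 = m3 OR m5 OR m8 = F OR T OR F = T
m10 = m7 OR m9 = T OR T = T
m11 = m10 AND m1 = T AND T = T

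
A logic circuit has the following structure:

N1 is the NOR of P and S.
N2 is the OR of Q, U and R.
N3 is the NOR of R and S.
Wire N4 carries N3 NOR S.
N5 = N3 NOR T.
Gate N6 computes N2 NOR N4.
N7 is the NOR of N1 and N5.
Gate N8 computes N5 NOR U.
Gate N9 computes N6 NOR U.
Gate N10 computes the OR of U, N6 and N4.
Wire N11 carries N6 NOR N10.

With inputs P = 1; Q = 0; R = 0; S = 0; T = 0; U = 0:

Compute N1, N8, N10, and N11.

N1 = 0  N8 = 1  N10 = 1  N11 = 0

N1 = P NOR S = 1 NOR 0 = 0
N2 = Q OR U OR R = 0 OR 0 OR 0 = 0
N3 = R NOR S = 0 NOR 0 = 1
N4 = N3 NOR S = 1 NOR 0 = 0
N5 = N3 NOR T = 1 NOR 0 = 0
N6 = N2 NOR N4 = 0 NOR 0 = 1
N8 = N5 NOR U = 0 NOR 0 = 1
N10 = U OR N6 OR N4 = 0 OR 1 OR 0 = 1
N11 = N6 NOR N10 = 1 NOR 1 = 0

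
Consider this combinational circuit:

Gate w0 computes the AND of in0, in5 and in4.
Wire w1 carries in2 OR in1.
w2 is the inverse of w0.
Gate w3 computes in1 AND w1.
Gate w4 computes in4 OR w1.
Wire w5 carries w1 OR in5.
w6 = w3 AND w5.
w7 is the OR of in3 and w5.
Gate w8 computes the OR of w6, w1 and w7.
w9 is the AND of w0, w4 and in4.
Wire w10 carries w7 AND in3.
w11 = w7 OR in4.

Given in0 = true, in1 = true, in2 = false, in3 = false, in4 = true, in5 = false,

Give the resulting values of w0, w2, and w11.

w0 = in0 AND in5 AND in4 = true AND false AND true = false
w1 = in2 OR in1 = false OR true = true
w2 = NOT w0 = NOT false = true
w5 = w1 OR in5 = true OR false = true
w7 = in3 OR w5 = false OR true = true
w11 = w7 OR in4 = true OR true = true

w0 = false  w2 = true  w11 = true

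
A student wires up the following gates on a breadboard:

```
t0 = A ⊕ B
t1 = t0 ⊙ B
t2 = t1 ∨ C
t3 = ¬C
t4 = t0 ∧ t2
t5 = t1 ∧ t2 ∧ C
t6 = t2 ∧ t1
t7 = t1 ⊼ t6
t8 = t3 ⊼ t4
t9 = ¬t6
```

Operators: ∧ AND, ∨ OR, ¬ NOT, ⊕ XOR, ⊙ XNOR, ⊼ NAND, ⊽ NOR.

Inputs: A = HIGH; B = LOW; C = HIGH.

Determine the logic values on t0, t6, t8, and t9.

t0 = HIGH, t6 = LOW, t8 = HIGH, t9 = HIGH

t0 = A XOR B = HIGH XOR LOW = HIGH
t1 = t0 XNOR B = HIGH XNOR LOW = LOW
t2 = t1 OR C = LOW OR HIGH = HIGH
t3 = NOT C = NOT HIGH = LOW
t4 = t0 AND t2 = HIGH AND HIGH = HIGH
t6 = t2 AND t1 = HIGH AND LOW = LOW
t8 = t3 NAND t4 = LOW NAND HIGH = HIGH
t9 = NOT t6 = NOT LOW = HIGH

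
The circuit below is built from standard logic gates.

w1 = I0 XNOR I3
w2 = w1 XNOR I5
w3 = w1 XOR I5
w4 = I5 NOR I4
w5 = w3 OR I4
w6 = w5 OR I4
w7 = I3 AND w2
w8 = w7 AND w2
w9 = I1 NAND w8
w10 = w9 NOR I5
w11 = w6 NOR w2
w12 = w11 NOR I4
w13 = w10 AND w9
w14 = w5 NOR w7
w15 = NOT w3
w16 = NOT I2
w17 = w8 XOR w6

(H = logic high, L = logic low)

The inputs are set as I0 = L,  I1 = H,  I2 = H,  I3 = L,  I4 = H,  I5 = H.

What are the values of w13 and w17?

w13 = L  w17 = H

w1 = I0 XNOR I3 = L XNOR L = H
w2 = w1 XNOR I5 = H XNOR H = H
w3 = w1 XOR I5 = H XOR H = L
w5 = w3 OR I4 = L OR H = H
w6 = w5 OR I4 = H OR H = H
w7 = I3 AND w2 = L AND H = L
w8 = w7 AND w2 = L AND H = L
w9 = I1 NAND w8 = H NAND L = H
w10 = w9 NOR I5 = H NOR H = L
w13 = w10 AND w9 = L AND H = L
w17 = w8 XOR w6 = L XOR H = H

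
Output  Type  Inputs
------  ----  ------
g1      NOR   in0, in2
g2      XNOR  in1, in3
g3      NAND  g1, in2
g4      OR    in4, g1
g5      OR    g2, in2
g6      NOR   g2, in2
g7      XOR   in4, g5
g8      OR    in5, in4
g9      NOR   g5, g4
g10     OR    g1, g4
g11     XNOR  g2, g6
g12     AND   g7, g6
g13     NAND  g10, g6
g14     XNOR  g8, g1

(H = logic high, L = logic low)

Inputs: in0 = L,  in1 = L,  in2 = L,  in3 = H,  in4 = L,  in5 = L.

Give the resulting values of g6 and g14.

g1 = in0 NOR in2 = L NOR L = H
g2 = in1 XNOR in3 = L XNOR H = L
g6 = g2 NOR in2 = L NOR L = H
g8 = in5 OR in4 = L OR L = L
g14 = g8 XNOR g1 = L XNOR H = L

g6 = H, g14 = L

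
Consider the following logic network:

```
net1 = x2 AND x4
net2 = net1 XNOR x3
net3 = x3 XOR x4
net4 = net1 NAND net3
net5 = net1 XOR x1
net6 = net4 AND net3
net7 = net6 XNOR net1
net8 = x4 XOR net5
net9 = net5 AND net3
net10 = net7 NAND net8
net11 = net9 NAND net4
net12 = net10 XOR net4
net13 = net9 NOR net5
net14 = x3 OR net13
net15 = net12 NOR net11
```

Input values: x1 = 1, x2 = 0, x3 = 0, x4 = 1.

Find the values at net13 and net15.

net1 = x2 AND x4 = 0 AND 1 = 0
net3 = x3 XOR x4 = 0 XOR 1 = 1
net4 = net1 NAND net3 = 0 NAND 1 = 1
net5 = net1 XOR x1 = 0 XOR 1 = 1
net6 = net4 AND net3 = 1 AND 1 = 1
net7 = net6 XNOR net1 = 1 XNOR 0 = 0
net8 = x4 XOR net5 = 1 XOR 1 = 0
net9 = net5 AND net3 = 1 AND 1 = 1
net10 = net7 NAND net8 = 0 NAND 0 = 1
net11 = net9 NAND net4 = 1 NAND 1 = 0
net12 = net10 XOR net4 = 1 XOR 1 = 0
net13 = net9 NOR net5 = 1 NOR 1 = 0
net15 = net12 NOR net11 = 0 NOR 0 = 1

net13 = 0  net15 = 1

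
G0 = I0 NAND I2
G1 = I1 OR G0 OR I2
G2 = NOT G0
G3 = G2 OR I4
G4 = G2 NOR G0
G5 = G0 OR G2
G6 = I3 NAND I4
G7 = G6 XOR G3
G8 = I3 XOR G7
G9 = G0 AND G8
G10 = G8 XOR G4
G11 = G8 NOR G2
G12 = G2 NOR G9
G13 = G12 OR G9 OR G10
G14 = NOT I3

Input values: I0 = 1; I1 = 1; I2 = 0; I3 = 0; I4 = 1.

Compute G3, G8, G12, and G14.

G0 = I0 NAND I2 = 1 NAND 0 = 1
G2 = NOT G0 = NOT 1 = 0
G3 = G2 OR I4 = 0 OR 1 = 1
G6 = I3 NAND I4 = 0 NAND 1 = 1
G7 = G6 XOR G3 = 1 XOR 1 = 0
G8 = I3 XOR G7 = 0 XOR 0 = 0
G9 = G0 AND G8 = 1 AND 0 = 0
G12 = G2 NOR G9 = 0 NOR 0 = 1
G14 = NOT I3 = NOT 0 = 1

G3 = 1; G8 = 0; G12 = 1; G14 = 1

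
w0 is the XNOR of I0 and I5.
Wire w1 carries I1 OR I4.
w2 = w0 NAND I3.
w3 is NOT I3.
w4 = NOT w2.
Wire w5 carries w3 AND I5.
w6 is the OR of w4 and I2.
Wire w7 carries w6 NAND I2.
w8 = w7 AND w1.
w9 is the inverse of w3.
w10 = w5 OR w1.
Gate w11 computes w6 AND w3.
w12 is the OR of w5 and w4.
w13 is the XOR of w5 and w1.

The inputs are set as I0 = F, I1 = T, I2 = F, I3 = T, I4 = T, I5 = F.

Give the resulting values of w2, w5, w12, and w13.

w2 = F, w5 = F, w12 = T, w13 = T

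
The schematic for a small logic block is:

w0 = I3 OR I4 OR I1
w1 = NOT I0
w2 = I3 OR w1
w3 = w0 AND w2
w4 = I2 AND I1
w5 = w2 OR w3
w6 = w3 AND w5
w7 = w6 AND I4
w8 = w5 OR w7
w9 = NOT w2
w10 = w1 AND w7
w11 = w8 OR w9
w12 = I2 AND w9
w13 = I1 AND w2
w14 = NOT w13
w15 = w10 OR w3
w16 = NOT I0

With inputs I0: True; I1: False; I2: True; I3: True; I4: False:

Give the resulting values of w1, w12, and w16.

w1 = NOT I0 = NOT True = False
w2 = I3 OR w1 = True OR False = True
w9 = NOT w2 = NOT True = False
w12 = I2 AND w9 = True AND False = False
w16 = NOT I0 = NOT True = False

w1 = False, w12 = False, w16 = False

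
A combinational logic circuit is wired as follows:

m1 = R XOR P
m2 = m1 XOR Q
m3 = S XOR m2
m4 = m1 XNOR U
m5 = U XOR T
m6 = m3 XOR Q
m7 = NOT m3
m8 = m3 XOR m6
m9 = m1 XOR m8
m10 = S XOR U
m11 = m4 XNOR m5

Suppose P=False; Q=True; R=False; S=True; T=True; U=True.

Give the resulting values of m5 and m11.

m1 = R XOR P = False XOR False = False
m4 = m1 XNOR U = False XNOR True = False
m5 = U XOR T = True XOR True = False
m11 = m4 XNOR m5 = False XNOR False = True

m5 = False, m11 = True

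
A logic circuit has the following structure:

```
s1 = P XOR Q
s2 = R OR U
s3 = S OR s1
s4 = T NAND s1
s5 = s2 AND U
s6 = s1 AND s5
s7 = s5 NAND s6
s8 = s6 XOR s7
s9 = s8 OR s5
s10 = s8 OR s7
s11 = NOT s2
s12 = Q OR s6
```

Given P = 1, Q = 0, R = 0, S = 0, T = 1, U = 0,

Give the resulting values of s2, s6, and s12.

s1 = P XOR Q = 1 XOR 0 = 1
s2 = R OR U = 0 OR 0 = 0
s5 = s2 AND U = 0 AND 0 = 0
s6 = s1 AND s5 = 1 AND 0 = 0
s12 = Q OR s6 = 0 OR 0 = 0

s2 = 0; s6 = 0; s12 = 0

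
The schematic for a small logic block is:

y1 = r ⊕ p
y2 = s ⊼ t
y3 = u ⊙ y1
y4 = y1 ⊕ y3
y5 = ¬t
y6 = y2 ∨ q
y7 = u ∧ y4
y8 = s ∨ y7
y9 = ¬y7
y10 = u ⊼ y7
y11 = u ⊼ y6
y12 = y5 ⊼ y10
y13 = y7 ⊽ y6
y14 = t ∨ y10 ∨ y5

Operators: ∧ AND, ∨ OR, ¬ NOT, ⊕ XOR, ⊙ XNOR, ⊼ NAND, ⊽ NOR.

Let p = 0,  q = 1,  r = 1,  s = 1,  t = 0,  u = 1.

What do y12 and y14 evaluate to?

y1 = r XOR p = 1 XOR 0 = 1
y3 = u XNOR y1 = 1 XNOR 1 = 1
y4 = y1 XOR y3 = 1 XOR 1 = 0
y5 = NOT t = NOT 0 = 1
y7 = u AND y4 = 1 AND 0 = 0
y10 = u NAND y7 = 1 NAND 0 = 1
y12 = y5 NAND y10 = 1 NAND 1 = 0
y14 = t OR y10 OR y5 = 0 OR 1 OR 1 = 1

y12 = 0; y14 = 1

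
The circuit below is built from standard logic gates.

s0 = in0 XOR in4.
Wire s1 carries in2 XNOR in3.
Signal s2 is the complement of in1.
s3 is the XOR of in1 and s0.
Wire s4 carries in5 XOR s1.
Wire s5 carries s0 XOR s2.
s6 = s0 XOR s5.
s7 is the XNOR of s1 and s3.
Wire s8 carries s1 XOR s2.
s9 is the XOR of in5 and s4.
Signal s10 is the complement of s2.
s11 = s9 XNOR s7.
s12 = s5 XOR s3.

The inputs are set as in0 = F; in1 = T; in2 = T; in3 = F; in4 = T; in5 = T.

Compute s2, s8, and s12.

s0 = in0 XOR in4 = F XOR T = T
s1 = in2 XNOR in3 = T XNOR F = F
s2 = NOT in1 = NOT T = F
s3 = in1 XOR s0 = T XOR T = F
s5 = s0 XOR s2 = T XOR F = T
s8 = s1 XOR s2 = F XOR F = F
s12 = s5 XOR s3 = T XOR F = T

s2 = F; s8 = F; s12 = T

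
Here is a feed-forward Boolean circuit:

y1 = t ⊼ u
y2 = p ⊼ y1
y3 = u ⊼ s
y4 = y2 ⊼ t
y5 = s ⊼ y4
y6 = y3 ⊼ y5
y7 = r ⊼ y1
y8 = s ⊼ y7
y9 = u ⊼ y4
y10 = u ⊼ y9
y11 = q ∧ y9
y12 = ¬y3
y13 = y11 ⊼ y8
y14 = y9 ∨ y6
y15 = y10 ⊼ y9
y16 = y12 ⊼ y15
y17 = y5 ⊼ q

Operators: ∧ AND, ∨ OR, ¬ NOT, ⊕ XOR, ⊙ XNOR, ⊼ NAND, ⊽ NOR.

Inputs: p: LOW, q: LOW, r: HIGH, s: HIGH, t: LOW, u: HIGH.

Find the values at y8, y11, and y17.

y8 = HIGH, y11 = LOW, y17 = HIGH

y1 = t NAND u = LOW NAND HIGH = HIGH
y2 = p NAND y1 = LOW NAND HIGH = HIGH
y4 = y2 NAND t = HIGH NAND LOW = HIGH
y5 = s NAND y4 = HIGH NAND HIGH = LOW
y7 = r NAND y1 = HIGH NAND HIGH = LOW
y8 = s NAND y7 = HIGH NAND LOW = HIGH
y9 = u NAND y4 = HIGH NAND HIGH = LOW
y11 = q AND y9 = LOW AND LOW = LOW
y17 = y5 NAND q = LOW NAND LOW = HIGH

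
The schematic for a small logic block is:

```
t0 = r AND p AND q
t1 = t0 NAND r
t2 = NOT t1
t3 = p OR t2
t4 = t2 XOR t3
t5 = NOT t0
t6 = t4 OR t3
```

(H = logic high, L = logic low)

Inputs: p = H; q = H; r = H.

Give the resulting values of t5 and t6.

t0 = r AND p AND q = H AND H AND H = H
t1 = t0 NAND r = H NAND H = L
t2 = NOT t1 = NOT L = H
t3 = p OR t2 = H OR H = H
t4 = t2 XOR t3 = H XOR H = L
t5 = NOT t0 = NOT H = L
t6 = t4 OR t3 = L OR H = H

t5 = L  t6 = H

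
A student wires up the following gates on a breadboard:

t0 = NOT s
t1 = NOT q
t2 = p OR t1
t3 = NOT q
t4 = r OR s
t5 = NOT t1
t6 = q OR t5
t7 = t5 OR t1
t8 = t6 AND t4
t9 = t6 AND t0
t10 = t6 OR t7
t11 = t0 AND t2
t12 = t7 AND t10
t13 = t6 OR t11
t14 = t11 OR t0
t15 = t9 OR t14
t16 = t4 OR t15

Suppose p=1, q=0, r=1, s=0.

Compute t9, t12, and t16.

t9 = 0, t12 = 1, t16 = 1

t0 = NOT s = NOT 0 = 1
t1 = NOT q = NOT 0 = 1
t2 = p OR t1 = 1 OR 1 = 1
t4 = r OR s = 1 OR 0 = 1
t5 = NOT t1 = NOT 1 = 0
t6 = q OR t5 = 0 OR 0 = 0
t7 = t5 OR t1 = 0 OR 1 = 1
t9 = t6 AND t0 = 0 AND 1 = 0
t10 = t6 OR t7 = 0 OR 1 = 1
t11 = t0 AND t2 = 1 AND 1 = 1
t12 = t7 AND t10 = 1 AND 1 = 1
t14 = t11 OR t0 = 1 OR 1 = 1
t15 = t9 OR t14 = 0 OR 1 = 1
t16 = t4 OR t15 = 1 OR 1 = 1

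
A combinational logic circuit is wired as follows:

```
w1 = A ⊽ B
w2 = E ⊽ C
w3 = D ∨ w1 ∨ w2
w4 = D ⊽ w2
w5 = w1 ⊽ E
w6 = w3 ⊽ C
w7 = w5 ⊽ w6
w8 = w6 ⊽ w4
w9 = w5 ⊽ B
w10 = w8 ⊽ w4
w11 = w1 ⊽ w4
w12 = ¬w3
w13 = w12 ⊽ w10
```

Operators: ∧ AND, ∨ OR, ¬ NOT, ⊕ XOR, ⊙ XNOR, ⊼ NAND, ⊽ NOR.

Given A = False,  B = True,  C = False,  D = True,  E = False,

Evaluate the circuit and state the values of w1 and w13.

w1 = A NOR B = False NOR True = False
w2 = E NOR C = False NOR False = True
w3 = D OR w1 OR w2 = True OR False OR True = True
w4 = D NOR w2 = True NOR True = False
w6 = w3 NOR C = True NOR False = False
w8 = w6 NOR w4 = False NOR False = True
w10 = w8 NOR w4 = True NOR False = False
w12 = NOT w3 = NOT True = False
w13 = w12 NOR w10 = False NOR False = True

w1 = False, w13 = True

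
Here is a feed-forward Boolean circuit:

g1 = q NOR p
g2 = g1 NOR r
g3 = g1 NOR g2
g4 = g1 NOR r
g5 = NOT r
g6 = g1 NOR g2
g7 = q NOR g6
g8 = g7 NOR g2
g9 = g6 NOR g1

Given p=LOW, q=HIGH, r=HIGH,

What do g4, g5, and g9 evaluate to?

g1 = q NOR p = HIGH NOR LOW = LOW
g2 = g1 NOR r = LOW NOR HIGH = LOW
g4 = g1 NOR r = LOW NOR HIGH = LOW
g5 = NOT r = NOT HIGH = LOW
g6 = g1 NOR g2 = LOW NOR LOW = HIGH
g9 = g6 NOR g1 = HIGH NOR LOW = LOW

g4 = LOW, g5 = LOW, g9 = LOW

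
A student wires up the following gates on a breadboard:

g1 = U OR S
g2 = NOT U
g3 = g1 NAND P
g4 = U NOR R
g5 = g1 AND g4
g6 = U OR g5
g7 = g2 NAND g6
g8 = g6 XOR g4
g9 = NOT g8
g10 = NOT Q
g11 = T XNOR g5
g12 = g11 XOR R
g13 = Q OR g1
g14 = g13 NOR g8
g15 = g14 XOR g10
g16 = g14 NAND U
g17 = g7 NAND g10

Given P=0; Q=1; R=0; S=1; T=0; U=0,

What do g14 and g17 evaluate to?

g14 = 0, g17 = 1

g1 = U OR S = 0 OR 1 = 1
g2 = NOT U = NOT 0 = 1
g4 = U NOR R = 0 NOR 0 = 1
g5 = g1 AND g4 = 1 AND 1 = 1
g6 = U OR g5 = 0 OR 1 = 1
g7 = g2 NAND g6 = 1 NAND 1 = 0
g8 = g6 XOR g4 = 1 XOR 1 = 0
g10 = NOT Q = NOT 1 = 0
g13 = Q OR g1 = 1 OR 1 = 1
g14 = g13 NOR g8 = 1 NOR 0 = 0
g17 = g7 NAND g10 = 0 NAND 0 = 1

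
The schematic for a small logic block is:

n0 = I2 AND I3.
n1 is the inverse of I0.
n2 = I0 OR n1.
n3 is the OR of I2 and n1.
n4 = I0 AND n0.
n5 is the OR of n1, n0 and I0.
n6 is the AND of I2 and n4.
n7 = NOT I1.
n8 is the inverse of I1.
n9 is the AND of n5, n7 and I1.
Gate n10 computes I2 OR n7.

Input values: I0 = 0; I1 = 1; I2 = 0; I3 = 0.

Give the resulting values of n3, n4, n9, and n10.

n0 = I2 AND I3 = 0 AND 0 = 0
n1 = NOT I0 = NOT 0 = 1
n3 = I2 OR n1 = 0 OR 1 = 1
n4 = I0 AND n0 = 0 AND 0 = 0
n5 = n1 OR n0 OR I0 = 1 OR 0 OR 0 = 1
n7 = NOT I1 = NOT 1 = 0
n9 = n5 AND n7 AND I1 = 1 AND 0 AND 1 = 0
n10 = I2 OR n7 = 0 OR 0 = 0

n3 = 1; n4 = 0; n9 = 0; n10 = 0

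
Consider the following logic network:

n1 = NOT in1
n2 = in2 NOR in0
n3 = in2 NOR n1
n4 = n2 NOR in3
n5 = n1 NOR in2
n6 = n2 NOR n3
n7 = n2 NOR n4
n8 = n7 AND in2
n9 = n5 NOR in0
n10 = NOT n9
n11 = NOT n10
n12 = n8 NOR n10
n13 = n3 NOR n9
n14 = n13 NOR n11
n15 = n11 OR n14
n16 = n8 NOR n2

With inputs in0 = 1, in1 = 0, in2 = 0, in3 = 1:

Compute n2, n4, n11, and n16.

n2 = 0  n4 = 0  n11 = 0  n16 = 1

n1 = NOT in1 = NOT 0 = 1
n2 = in2 NOR in0 = 0 NOR 1 = 0
n4 = n2 NOR in3 = 0 NOR 1 = 0
n5 = n1 NOR in2 = 1 NOR 0 = 0
n7 = n2 NOR n4 = 0 NOR 0 = 1
n8 = n7 AND in2 = 1 AND 0 = 0
n9 = n5 NOR in0 = 0 NOR 1 = 0
n10 = NOT n9 = NOT 0 = 1
n11 = NOT n10 = NOT 1 = 0
n16 = n8 NOR n2 = 0 NOR 0 = 1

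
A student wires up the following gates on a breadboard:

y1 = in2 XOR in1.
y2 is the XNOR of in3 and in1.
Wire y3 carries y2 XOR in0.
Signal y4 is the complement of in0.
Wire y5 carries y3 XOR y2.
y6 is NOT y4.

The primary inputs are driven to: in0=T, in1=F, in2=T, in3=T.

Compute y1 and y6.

y1 = in2 XOR in1 = T XOR F = T
y4 = NOT in0 = NOT T = F
y6 = NOT y4 = NOT F = T

y1 = T  y6 = T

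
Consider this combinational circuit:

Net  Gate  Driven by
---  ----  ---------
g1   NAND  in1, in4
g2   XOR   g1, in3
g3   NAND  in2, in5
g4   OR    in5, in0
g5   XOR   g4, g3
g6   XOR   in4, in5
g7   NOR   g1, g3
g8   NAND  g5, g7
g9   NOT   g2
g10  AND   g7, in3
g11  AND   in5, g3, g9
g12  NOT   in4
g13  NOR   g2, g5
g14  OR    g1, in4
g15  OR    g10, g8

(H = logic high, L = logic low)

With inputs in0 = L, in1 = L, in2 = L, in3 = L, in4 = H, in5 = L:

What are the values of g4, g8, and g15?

g4 = L, g8 = H, g15 = H

g1 = in1 NAND in4 = L NAND H = H
g3 = in2 NAND in5 = L NAND L = H
g4 = in5 OR in0 = L OR L = L
g5 = g4 XOR g3 = L XOR H = H
g7 = g1 NOR g3 = H NOR H = L
g8 = g5 NAND g7 = H NAND L = H
g10 = g7 AND in3 = L AND L = L
g15 = g10 OR g8 = L OR H = H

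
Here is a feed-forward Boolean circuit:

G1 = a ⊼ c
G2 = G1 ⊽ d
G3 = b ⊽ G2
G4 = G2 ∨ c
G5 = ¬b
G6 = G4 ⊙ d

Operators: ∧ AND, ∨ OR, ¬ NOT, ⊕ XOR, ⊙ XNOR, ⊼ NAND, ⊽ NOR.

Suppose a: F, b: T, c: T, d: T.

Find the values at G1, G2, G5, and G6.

G1 = T, G2 = F, G5 = F, G6 = T

G1 = a NAND c = F NAND T = T
G2 = G1 NOR d = T NOR T = F
G4 = G2 OR c = F OR T = T
G5 = NOT b = NOT T = F
G6 = G4 XNOR d = T XNOR T = T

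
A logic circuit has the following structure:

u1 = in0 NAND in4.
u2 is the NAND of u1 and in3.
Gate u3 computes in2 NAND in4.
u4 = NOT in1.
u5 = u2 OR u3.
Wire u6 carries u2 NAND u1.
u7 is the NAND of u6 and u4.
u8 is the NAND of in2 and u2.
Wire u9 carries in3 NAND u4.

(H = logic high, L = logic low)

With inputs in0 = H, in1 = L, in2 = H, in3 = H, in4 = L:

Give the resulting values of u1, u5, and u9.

u1 = in0 NAND in4 = H NAND L = H
u2 = u1 NAND in3 = H NAND H = L
u3 = in2 NAND in4 = H NAND L = H
u4 = NOT in1 = NOT L = H
u5 = u2 OR u3 = L OR H = H
u9 = in3 NAND u4 = H NAND H = L

u1 = H  u5 = H  u9 = L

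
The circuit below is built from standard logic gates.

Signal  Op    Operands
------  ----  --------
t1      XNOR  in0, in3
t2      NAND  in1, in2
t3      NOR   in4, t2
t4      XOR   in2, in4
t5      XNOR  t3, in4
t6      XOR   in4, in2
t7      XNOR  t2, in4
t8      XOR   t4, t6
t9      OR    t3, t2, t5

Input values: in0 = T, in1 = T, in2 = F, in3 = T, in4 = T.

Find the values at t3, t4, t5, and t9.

t3 = F; t4 = T; t5 = F; t9 = T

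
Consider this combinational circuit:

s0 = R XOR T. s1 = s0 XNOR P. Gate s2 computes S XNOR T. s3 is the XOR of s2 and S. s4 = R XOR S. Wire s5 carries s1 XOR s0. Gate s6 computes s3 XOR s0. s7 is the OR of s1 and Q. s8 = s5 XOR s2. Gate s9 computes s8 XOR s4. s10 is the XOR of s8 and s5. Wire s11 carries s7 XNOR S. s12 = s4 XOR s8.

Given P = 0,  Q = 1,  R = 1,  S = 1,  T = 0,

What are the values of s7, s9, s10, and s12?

s7 = 1; s9 = 1; s10 = 0; s12 = 1

s0 = R XOR T = 1 XOR 0 = 1
s1 = s0 XNOR P = 1 XNOR 0 = 0
s2 = S XNOR T = 1 XNOR 0 = 0
s4 = R XOR S = 1 XOR 1 = 0
s5 = s1 XOR s0 = 0 XOR 1 = 1
s7 = s1 OR Q = 0 OR 1 = 1
s8 = s5 XOR s2 = 1 XOR 0 = 1
s9 = s8 XOR s4 = 1 XOR 0 = 1
s10 = s8 XOR s5 = 1 XOR 1 = 0
s12 = s4 XOR s8 = 0 XOR 1 = 1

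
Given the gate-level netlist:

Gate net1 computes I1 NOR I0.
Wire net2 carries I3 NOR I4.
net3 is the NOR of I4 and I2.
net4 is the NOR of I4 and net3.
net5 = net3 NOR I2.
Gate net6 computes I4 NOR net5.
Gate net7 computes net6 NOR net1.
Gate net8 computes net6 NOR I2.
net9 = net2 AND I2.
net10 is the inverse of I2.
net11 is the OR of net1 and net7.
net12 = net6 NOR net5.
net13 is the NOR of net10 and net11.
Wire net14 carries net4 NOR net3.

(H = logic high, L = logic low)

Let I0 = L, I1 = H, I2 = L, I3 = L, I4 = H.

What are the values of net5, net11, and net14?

net5 = H, net11 = H, net14 = H

net1 = I1 NOR I0 = H NOR L = L
net3 = I4 NOR I2 = H NOR L = L
net4 = I4 NOR net3 = H NOR L = L
net5 = net3 NOR I2 = L NOR L = H
net6 = I4 NOR net5 = H NOR H = L
net7 = net6 NOR net1 = L NOR L = H
net11 = net1 OR net7 = L OR H = H
net14 = net4 NOR net3 = L NOR L = H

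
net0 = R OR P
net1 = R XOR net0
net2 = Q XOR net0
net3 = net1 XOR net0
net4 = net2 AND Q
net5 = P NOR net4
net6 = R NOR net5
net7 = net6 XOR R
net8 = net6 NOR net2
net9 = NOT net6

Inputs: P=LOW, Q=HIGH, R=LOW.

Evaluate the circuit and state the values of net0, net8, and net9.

net0 = R OR P = LOW OR LOW = LOW
net2 = Q XOR net0 = HIGH XOR LOW = HIGH
net4 = net2 AND Q = HIGH AND HIGH = HIGH
net5 = P NOR net4 = LOW NOR HIGH = LOW
net6 = R NOR net5 = LOW NOR LOW = HIGH
net8 = net6 NOR net2 = HIGH NOR HIGH = LOW
net9 = NOT net6 = NOT HIGH = LOW

net0 = LOW, net8 = LOW, net9 = LOW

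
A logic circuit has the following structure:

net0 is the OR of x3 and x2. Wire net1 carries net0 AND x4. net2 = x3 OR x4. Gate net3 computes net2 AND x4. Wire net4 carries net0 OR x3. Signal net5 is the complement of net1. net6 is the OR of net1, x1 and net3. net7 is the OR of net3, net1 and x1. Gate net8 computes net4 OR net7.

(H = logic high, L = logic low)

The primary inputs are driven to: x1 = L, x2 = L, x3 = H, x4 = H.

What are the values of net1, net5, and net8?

net1 = H, net5 = L, net8 = H

net0 = x3 OR x2 = H OR L = H
net1 = net0 AND x4 = H AND H = H
net2 = x3 OR x4 = H OR H = H
net3 = net2 AND x4 = H AND H = H
net4 = net0 OR x3 = H OR H = H
net5 = NOT net1 = NOT H = L
net7 = net3 OR net1 OR x1 = H OR H OR L = H
net8 = net4 OR net7 = H OR H = H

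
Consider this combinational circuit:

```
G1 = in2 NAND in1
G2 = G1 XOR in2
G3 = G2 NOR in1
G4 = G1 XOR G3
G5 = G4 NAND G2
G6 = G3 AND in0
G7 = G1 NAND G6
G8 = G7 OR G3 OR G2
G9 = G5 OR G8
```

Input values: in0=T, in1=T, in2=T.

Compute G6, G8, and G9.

G6 = F  G8 = T  G9 = T

G1 = in2 NAND in1 = T NAND T = F
G2 = G1 XOR in2 = F XOR T = T
G3 = G2 NOR in1 = T NOR T = F
G4 = G1 XOR G3 = F XOR F = F
G5 = G4 NAND G2 = F NAND T = T
G6 = G3 AND in0 = F AND T = F
G7 = G1 NAND G6 = F NAND F = T
G8 = G7 OR G3 OR G2 = T OR F OR T = T
G9 = G5 OR G8 = T OR T = T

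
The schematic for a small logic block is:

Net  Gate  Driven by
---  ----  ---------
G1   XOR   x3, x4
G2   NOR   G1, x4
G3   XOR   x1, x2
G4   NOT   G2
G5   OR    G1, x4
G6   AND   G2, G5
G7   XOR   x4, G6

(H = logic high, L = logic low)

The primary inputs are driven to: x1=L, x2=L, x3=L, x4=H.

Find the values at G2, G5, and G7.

G2 = L, G5 = H, G7 = H

G1 = x3 XOR x4 = L XOR H = H
G2 = G1 NOR x4 = H NOR H = L
G5 = G1 OR x4 = H OR H = H
G6 = G2 AND G5 = L AND H = L
G7 = x4 XOR G6 = H XOR L = H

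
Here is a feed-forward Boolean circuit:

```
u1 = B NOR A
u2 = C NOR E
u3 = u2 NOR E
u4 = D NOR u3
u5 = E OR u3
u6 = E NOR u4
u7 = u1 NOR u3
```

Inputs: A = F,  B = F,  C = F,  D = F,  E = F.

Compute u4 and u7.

u4 = T  u7 = F

u1 = B NOR A = F NOR F = T
u2 = C NOR E = F NOR F = T
u3 = u2 NOR E = T NOR F = F
u4 = D NOR u3 = F NOR F = T
u7 = u1 NOR u3 = T NOR F = F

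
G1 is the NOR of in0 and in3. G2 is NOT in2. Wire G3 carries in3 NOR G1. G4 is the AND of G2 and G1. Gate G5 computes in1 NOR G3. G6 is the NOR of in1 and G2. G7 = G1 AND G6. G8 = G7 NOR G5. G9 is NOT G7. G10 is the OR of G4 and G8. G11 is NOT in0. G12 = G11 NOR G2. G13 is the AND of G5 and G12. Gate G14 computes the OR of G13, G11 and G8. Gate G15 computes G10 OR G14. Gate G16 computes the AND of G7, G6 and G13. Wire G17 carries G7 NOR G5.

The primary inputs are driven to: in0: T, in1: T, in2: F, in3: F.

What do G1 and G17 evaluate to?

G1 = F, G17 = T

G1 = in0 NOR in3 = T NOR F = F
G2 = NOT in2 = NOT F = T
G3 = in3 NOR G1 = F NOR F = T
G5 = in1 NOR G3 = T NOR T = F
G6 = in1 NOR G2 = T NOR T = F
G7 = G1 AND G6 = F AND F = F
G17 = G7 NOR G5 = F NOR F = T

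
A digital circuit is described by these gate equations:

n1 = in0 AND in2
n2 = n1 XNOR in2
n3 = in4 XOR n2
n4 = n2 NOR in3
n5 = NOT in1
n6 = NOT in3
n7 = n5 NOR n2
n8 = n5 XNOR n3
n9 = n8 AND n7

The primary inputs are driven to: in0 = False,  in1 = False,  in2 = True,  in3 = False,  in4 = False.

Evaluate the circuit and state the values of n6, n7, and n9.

n6 = True  n7 = False  n9 = False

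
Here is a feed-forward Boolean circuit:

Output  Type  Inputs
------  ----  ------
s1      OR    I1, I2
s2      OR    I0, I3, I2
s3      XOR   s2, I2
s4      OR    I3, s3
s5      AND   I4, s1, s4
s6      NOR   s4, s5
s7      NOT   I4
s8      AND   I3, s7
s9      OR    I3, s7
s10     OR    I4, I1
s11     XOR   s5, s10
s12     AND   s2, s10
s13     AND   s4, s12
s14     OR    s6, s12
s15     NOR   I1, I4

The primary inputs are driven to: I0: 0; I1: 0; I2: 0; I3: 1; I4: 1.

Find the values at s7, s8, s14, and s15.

s7 = 0; s8 = 0; s14 = 1; s15 = 0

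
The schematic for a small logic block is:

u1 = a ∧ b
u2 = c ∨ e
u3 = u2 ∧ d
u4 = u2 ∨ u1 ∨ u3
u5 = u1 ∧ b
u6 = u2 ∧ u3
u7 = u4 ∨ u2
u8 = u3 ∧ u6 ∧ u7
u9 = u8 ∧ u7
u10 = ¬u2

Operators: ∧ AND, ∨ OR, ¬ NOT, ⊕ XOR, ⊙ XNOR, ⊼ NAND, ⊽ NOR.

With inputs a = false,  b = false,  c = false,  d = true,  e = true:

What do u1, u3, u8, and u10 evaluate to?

u1 = a AND b = false AND false = false
u2 = c OR e = false OR true = true
u3 = u2 AND d = true AND true = true
u4 = u2 OR u1 OR u3 = true OR false OR true = true
u6 = u2 AND u3 = true AND true = true
u7 = u4 OR u2 = true OR true = true
u8 = u3 AND u6 AND u7 = true AND true AND true = true
u10 = NOT u2 = NOT true = false

u1 = false; u3 = true; u8 = true; u10 = false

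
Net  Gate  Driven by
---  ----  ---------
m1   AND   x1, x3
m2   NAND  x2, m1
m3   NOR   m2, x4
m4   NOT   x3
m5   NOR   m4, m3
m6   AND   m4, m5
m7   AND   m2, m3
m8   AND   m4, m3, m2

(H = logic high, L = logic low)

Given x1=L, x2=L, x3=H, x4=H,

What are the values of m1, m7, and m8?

m1 = x1 AND x3 = L AND H = L
m2 = x2 NAND m1 = L NAND L = H
m3 = m2 NOR x4 = H NOR H = L
m4 = NOT x3 = NOT H = L
m7 = m2 AND m3 = H AND L = L
m8 = m4 AND m3 AND m2 = L AND L AND H = L

m1 = L  m7 = L  m8 = L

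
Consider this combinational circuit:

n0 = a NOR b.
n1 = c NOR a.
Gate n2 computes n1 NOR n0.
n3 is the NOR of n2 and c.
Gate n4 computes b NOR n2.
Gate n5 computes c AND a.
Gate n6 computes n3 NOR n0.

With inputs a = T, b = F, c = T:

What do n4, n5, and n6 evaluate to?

n0 = a NOR b = T NOR F = F
n1 = c NOR a = T NOR T = F
n2 = n1 NOR n0 = F NOR F = T
n3 = n2 NOR c = T NOR T = F
n4 = b NOR n2 = F NOR T = F
n5 = c AND a = T AND T = T
n6 = n3 NOR n0 = F NOR F = T

n4 = F, n5 = T, n6 = T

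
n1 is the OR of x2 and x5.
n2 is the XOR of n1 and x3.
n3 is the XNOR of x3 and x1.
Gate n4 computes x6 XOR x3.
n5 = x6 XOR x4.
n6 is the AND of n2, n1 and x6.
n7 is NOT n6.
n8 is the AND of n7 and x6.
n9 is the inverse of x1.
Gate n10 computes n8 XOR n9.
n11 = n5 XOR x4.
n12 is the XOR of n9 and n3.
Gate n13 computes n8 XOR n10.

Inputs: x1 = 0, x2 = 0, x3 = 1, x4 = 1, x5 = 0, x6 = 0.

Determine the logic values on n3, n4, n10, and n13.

n1 = x2 OR x5 = 0 OR 0 = 0
n2 = n1 XOR x3 = 0 XOR 1 = 1
n3 = x3 XNOR x1 = 1 XNOR 0 = 0
n4 = x6 XOR x3 = 0 XOR 1 = 1
n6 = n2 AND n1 AND x6 = 1 AND 0 AND 0 = 0
n7 = NOT n6 = NOT 0 = 1
n8 = n7 AND x6 = 1 AND 0 = 0
n9 = NOT x1 = NOT 0 = 1
n10 = n8 XOR n9 = 0 XOR 1 = 1
n13 = n8 XOR n10 = 0 XOR 1 = 1

n3 = 0, n4 = 1, n10 = 1, n13 = 1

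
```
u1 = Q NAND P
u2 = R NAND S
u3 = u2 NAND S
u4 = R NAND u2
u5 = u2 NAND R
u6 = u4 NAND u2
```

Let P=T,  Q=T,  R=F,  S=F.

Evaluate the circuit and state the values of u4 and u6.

u4 = T, u6 = F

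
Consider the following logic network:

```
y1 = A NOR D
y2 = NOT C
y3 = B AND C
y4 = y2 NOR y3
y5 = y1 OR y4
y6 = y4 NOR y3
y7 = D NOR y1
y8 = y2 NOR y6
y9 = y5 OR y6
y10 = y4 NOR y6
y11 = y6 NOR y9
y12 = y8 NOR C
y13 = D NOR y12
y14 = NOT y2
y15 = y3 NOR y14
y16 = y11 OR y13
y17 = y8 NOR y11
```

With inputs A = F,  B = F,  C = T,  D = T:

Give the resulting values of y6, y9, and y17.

y6 = F; y9 = T; y17 = F

y1 = A NOR D = F NOR T = F
y2 = NOT C = NOT T = F
y3 = B AND C = F AND T = F
y4 = y2 NOR y3 = F NOR F = T
y5 = y1 OR y4 = F OR T = T
y6 = y4 NOR y3 = T NOR F = F
y8 = y2 NOR y6 = F NOR F = T
y9 = y5 OR y6 = T OR F = T
y11 = y6 NOR y9 = F NOR T = F
y17 = y8 NOR y11 = T NOR F = F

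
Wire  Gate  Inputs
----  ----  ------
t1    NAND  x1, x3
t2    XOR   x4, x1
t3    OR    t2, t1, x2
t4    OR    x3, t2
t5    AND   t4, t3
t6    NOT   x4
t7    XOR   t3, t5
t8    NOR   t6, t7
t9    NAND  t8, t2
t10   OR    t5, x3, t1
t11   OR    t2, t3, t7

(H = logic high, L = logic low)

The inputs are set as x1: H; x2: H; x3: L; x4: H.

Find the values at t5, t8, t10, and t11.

t1 = x1 NAND x3 = H NAND L = H
t2 = x4 XOR x1 = H XOR H = L
t3 = t2 OR t1 OR x2 = L OR H OR H = H
t4 = x3 OR t2 = L OR L = L
t5 = t4 AND t3 = L AND H = L
t6 = NOT x4 = NOT H = L
t7 = t3 XOR t5 = H XOR L = H
t8 = t6 NOR t7 = L NOR H = L
t10 = t5 OR x3 OR t1 = L OR L OR H = H
t11 = t2 OR t3 OR t7 = L OR H OR H = H

t5 = L; t8 = L; t10 = H; t11 = H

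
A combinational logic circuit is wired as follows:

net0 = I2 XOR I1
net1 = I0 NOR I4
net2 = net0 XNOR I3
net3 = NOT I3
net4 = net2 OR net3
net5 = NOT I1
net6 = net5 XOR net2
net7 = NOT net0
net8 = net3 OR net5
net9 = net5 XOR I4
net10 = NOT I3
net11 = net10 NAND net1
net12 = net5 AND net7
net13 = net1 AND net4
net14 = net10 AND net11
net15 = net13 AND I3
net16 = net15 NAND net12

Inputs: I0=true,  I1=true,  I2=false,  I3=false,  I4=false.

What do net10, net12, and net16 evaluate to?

net10 = true; net12 = false; net16 = true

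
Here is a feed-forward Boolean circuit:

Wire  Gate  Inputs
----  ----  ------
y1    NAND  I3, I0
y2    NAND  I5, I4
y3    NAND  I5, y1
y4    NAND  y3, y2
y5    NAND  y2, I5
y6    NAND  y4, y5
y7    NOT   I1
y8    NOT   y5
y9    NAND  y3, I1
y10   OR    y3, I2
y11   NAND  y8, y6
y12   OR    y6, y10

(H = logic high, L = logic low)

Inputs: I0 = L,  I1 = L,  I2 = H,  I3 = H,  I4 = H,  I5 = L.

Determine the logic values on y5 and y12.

y5 = H, y12 = H

y1 = I3 NAND I0 = H NAND L = H
y2 = I5 NAND I4 = L NAND H = H
y3 = I5 NAND y1 = L NAND H = H
y4 = y3 NAND y2 = H NAND H = L
y5 = y2 NAND I5 = H NAND L = H
y6 = y4 NAND y5 = L NAND H = H
y10 = y3 OR I2 = H OR H = H
y12 = y6 OR y10 = H OR H = H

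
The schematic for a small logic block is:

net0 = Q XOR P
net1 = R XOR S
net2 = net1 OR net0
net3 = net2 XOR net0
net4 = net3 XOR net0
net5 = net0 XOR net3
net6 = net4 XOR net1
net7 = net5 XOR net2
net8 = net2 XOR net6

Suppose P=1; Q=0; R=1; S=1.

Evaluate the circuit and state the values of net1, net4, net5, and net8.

net1 = 0, net4 = 1, net5 = 1, net8 = 0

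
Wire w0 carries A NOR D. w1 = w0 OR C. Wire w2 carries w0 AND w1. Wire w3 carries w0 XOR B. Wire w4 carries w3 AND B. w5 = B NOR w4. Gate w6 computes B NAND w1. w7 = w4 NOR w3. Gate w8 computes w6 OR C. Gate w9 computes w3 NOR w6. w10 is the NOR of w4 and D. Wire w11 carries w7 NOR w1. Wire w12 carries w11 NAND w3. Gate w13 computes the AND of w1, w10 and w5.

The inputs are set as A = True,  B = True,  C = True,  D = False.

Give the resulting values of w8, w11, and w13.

w8 = True, w11 = False, w13 = False

w0 = A NOR D = True NOR False = False
w1 = w0 OR C = False OR True = True
w3 = w0 XOR B = False XOR True = True
w4 = w3 AND B = True AND True = True
w5 = B NOR w4 = True NOR True = False
w6 = B NAND w1 = True NAND True = False
w7 = w4 NOR w3 = True NOR True = False
w8 = w6 OR C = False OR True = True
w10 = w4 NOR D = True NOR False = False
w11 = w7 NOR w1 = False NOR True = False
w13 = w1 AND w10 AND w5 = True AND False AND False = False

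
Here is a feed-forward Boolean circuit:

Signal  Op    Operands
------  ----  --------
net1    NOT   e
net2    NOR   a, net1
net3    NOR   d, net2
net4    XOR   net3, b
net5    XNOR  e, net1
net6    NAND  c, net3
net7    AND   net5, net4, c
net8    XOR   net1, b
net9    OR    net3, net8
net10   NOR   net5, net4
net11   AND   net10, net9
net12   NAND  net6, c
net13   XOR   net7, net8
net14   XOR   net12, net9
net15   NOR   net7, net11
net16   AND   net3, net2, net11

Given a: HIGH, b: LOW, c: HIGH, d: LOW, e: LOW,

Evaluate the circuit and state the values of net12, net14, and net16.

net12 = HIGH, net14 = LOW, net16 = LOW

net1 = NOT e = NOT LOW = HIGH
net2 = a NOR net1 = HIGH NOR HIGH = LOW
net3 = d NOR net2 = LOW NOR LOW = HIGH
net4 = net3 XOR b = HIGH XOR LOW = HIGH
net5 = e XNOR net1 = LOW XNOR HIGH = LOW
net6 = c NAND net3 = HIGH NAND HIGH = LOW
net8 = net1 XOR b = HIGH XOR LOW = HIGH
net9 = net3 OR net8 = HIGH OR HIGH = HIGH
net10 = net5 NOR net4 = LOW NOR HIGH = LOW
net11 = net10 AND net9 = LOW AND HIGH = LOW
net12 = net6 NAND c = LOW NAND HIGH = HIGH
net14 = net12 XOR net9 = HIGH XOR HIGH = LOW
net16 = net3 AND net2 AND net11 = HIGH AND LOW AND LOW = LOW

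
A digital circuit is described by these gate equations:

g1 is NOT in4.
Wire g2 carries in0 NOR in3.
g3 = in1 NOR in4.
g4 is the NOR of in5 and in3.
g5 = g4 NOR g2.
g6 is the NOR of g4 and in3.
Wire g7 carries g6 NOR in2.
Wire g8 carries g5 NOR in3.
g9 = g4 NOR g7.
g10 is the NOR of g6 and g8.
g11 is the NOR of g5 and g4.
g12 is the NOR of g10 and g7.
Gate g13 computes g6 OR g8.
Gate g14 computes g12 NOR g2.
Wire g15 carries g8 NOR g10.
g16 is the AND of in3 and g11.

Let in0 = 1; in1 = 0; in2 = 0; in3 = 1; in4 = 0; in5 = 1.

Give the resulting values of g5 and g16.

g2 = in0 NOR in3 = 1 NOR 1 = 0
g4 = in5 NOR in3 = 1 NOR 1 = 0
g5 = g4 NOR g2 = 0 NOR 0 = 1
g11 = g5 NOR g4 = 1 NOR 0 = 0
g16 = in3 AND g11 = 1 AND 0 = 0

g5 = 1, g16 = 0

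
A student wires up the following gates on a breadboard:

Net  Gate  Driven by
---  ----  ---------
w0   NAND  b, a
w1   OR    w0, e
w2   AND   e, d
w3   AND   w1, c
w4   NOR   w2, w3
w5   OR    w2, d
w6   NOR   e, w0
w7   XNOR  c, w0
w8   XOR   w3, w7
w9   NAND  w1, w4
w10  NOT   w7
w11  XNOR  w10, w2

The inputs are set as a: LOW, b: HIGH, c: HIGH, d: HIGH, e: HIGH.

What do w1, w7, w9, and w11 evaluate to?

w1 = HIGH, w7 = HIGH, w9 = HIGH, w11 = LOW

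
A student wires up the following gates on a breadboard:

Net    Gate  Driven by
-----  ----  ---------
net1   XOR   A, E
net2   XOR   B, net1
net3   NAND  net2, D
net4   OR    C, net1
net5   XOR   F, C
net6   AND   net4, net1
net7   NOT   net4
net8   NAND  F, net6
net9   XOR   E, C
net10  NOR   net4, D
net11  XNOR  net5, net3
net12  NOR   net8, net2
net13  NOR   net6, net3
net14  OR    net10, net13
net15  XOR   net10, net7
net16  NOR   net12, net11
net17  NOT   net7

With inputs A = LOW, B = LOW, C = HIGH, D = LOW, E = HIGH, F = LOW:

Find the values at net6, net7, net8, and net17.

net6 = HIGH, net7 = LOW, net8 = HIGH, net17 = HIGH

net1 = A XOR E = LOW XOR HIGH = HIGH
net4 = C OR net1 = HIGH OR HIGH = HIGH
net6 = net4 AND net1 = HIGH AND HIGH = HIGH
net7 = NOT net4 = NOT HIGH = LOW
net8 = F NAND net6 = LOW NAND HIGH = HIGH
net17 = NOT net7 = NOT LOW = HIGH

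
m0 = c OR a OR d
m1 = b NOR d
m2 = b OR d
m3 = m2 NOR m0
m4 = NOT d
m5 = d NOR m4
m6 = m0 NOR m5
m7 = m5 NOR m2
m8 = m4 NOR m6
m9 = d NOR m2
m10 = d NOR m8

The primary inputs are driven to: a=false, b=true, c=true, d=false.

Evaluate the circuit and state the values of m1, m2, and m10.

m1 = false, m2 = true, m10 = true

m0 = c OR a OR d = true OR false OR false = true
m1 = b NOR d = true NOR false = false
m2 = b OR d = true OR false = true
m4 = NOT d = NOT false = true
m5 = d NOR m4 = false NOR true = false
m6 = m0 NOR m5 = true NOR false = false
m8 = m4 NOR m6 = true NOR false = false
m10 = d NOR m8 = false NOR false = true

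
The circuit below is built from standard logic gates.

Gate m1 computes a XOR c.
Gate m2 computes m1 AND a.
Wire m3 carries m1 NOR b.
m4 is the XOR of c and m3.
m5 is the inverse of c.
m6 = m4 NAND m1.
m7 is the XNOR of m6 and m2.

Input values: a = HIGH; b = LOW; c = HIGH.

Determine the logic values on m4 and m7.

m4 = LOW; m7 = LOW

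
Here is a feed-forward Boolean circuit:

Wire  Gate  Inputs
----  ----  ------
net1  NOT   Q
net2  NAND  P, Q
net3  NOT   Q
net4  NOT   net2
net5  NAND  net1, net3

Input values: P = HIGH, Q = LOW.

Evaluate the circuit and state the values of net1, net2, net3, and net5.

net1 = NOT Q = NOT LOW = HIGH
net2 = P NAND Q = HIGH NAND LOW = HIGH
net3 = NOT Q = NOT LOW = HIGH
net5 = net1 NAND net3 = HIGH NAND HIGH = LOW

net1 = HIGH, net2 = HIGH, net3 = HIGH, net5 = LOW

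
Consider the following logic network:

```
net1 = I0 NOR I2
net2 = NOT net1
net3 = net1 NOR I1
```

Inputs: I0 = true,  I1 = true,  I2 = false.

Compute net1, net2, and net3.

net1 = I0 NOR I2 = true NOR false = false
net2 = NOT net1 = NOT false = true
net3 = net1 NOR I1 = false NOR true = false

net1 = false  net2 = true  net3 = false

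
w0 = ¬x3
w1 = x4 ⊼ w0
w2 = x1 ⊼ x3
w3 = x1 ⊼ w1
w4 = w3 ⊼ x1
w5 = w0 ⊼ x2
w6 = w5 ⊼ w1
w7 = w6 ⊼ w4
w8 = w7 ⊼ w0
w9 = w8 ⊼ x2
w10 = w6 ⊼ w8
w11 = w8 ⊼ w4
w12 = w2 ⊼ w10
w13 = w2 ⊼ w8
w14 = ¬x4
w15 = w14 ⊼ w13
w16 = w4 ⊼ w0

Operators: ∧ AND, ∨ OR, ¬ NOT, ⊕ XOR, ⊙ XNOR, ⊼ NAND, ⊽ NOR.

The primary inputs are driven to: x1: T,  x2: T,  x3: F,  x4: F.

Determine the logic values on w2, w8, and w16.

w0 = NOT x3 = NOT F = T
w1 = x4 NAND w0 = F NAND T = T
w2 = x1 NAND x3 = T NAND F = T
w3 = x1 NAND w1 = T NAND T = F
w4 = w3 NAND x1 = F NAND T = T
w5 = w0 NAND x2 = T NAND T = F
w6 = w5 NAND w1 = F NAND T = T
w7 = w6 NAND w4 = T NAND T = F
w8 = w7 NAND w0 = F NAND T = T
w16 = w4 NAND w0 = T NAND T = F

w2 = T, w8 = T, w16 = F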